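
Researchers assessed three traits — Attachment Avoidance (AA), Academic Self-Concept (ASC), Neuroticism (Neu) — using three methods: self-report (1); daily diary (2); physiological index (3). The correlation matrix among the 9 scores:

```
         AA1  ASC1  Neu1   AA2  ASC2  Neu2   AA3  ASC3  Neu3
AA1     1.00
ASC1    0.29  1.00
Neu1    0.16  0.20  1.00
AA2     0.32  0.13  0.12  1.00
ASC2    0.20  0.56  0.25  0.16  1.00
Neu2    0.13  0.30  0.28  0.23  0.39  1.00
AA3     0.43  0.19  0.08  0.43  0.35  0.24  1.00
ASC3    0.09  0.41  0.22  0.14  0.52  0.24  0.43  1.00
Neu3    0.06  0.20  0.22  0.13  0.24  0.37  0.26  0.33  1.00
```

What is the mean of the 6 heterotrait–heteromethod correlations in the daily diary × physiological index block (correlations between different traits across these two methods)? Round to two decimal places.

HTHM values (method 2 × method 3): 0.14, 0.13, 0.35, 0.24, 0.24, 0.24; mean = 1.34/6 = 0.22.

0.22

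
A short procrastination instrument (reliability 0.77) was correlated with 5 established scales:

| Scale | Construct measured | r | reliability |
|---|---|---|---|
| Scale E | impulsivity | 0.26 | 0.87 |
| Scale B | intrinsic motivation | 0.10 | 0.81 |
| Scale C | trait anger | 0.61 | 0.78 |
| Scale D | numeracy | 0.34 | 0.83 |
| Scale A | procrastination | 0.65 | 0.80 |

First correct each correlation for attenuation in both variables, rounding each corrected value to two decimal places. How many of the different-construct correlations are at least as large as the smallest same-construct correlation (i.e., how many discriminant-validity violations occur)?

Disattenuated r (r / √(r_scale · r_new)):
  Scale E (disc): 0.26 / √(0.87·0.77) = 0.32
  Scale B (disc): 0.10 / √(0.81·0.77) = 0.13
  Scale C (disc): 0.61 / √(0.78·0.77) = 0.79
  Scale D (disc): 0.34 / √(0.83·0.77) = 0.43
  Scale A (conv): 0.65 / √(0.80·0.77) = 0.83
Smallest convergent = 0.83. Discriminant values: 0.32, 0.13, 0.79, 0.43; count ≥ 0.83 → 0.

0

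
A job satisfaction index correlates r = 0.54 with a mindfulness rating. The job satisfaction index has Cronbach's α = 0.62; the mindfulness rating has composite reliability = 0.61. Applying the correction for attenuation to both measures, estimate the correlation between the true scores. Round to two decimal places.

0.88

r_true = r_obs / √(r_xx · r_yy) = 0.54 / √(0.62 × 0.61) = 0.54 / √0.3782 = 0.54 / 0.6150 ≈ 0.88.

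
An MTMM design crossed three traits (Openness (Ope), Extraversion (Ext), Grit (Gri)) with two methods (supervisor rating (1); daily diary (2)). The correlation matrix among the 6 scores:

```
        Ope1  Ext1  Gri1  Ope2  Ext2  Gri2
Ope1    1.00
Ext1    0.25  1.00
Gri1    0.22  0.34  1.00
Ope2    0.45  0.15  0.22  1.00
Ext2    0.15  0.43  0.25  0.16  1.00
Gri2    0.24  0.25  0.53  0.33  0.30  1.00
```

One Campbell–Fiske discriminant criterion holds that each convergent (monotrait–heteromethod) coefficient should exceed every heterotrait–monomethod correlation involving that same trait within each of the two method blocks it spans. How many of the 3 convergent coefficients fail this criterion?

0

Each convergent coefficient versus the relevant comparison correlations:
Ope (methods 1·2): 0.45 vs {0.25, 0.16, 0.22, 0.33} → pass.
Ext (methods 1·2): 0.43 vs {0.25, 0.16, 0.34, 0.30} → pass.
Gri (methods 1·2): 0.53 vs {0.22, 0.33, 0.34, 0.30} → pass.
0 of 3 fail.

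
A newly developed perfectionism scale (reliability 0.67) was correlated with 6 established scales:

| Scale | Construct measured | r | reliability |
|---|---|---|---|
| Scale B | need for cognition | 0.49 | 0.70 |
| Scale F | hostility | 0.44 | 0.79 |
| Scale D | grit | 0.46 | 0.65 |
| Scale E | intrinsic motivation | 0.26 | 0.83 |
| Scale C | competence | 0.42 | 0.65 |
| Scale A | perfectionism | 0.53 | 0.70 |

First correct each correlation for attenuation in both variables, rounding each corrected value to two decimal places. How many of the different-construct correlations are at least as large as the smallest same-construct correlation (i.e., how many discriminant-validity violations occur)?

0

Disattenuated r (r / √(r_scale · r_new)):
  Scale B (disc): 0.49 / √(0.70·0.67) = 0.72
  Scale F (disc): 0.44 / √(0.79·0.67) = 0.60
  Scale D (disc): 0.46 / √(0.65·0.67) = 0.70
  Scale E (disc): 0.26 / √(0.83·0.67) = 0.35
  Scale C (disc): 0.42 / √(0.65·0.67) = 0.64
  Scale A (conv): 0.53 / √(0.70·0.67) = 0.77
Smallest convergent = 0.77. Discriminant values: 0.72, 0.60, 0.70, 0.35, 0.64; count ≥ 0.77 → 0.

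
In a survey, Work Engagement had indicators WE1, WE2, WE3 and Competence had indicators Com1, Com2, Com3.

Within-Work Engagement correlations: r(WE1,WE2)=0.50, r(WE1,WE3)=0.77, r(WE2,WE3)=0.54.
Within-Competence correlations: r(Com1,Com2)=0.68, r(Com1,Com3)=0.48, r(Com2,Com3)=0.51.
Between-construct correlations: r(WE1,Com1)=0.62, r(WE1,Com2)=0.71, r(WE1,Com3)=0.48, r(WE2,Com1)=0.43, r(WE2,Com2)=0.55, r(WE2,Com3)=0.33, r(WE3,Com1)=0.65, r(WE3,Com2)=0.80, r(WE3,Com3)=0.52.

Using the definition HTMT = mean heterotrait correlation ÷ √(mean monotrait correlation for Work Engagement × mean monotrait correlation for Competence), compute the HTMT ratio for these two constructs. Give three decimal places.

Mean heterotrait r = 5.09/9 = 0.5656.
Mean within-WE = 1.81/3 = 0.6033; mean within-Com = 1.67/3 = 0.5567.
Geometric mean = √(0.6033 × 0.5567) = 0.5795.
HTMT = 0.5656 / 0.5795 = 0.976.

0.976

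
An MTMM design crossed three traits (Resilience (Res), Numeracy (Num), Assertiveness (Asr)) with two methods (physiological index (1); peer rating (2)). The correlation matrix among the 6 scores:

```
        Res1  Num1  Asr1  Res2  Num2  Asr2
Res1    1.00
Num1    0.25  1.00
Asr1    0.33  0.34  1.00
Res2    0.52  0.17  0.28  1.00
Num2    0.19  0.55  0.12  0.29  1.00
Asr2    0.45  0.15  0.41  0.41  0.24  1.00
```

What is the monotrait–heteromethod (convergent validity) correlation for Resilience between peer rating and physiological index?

0.52

Same trait (Res), different methods: r(Res2, Res1) = 0.52.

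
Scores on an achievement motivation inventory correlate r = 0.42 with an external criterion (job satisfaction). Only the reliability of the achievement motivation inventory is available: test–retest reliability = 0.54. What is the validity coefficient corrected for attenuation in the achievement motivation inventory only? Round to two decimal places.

Single correction: r_c = r_obs / √r_xx = 0.42 / √0.54 = 0.42 / 0.7348 ≈ 0.57.

0.57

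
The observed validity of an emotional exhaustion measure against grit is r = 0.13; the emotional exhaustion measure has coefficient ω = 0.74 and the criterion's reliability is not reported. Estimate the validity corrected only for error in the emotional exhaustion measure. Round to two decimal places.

0.15

Single correction: r_c = r_obs / √r_xx = 0.13 / √0.74 = 0.13 / 0.8602 ≈ 0.15.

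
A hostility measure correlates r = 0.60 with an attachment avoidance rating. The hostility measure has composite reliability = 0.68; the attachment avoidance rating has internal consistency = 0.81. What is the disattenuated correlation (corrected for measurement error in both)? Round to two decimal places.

r_true = r_obs / √(r_xx · r_yy) = 0.60 / √(0.68 × 0.81) = 0.60 / √0.5508 = 0.60 / 0.7422 ≈ 0.81.

0.81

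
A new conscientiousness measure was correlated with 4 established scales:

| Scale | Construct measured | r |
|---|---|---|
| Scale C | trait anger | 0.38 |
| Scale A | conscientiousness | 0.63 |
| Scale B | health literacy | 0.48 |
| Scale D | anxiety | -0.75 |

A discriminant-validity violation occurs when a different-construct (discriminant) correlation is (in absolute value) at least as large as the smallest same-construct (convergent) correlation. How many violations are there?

1

Convergent (same construct = conscientiousness): Scale A.
Smallest convergent = 0.63. Discriminant |r|: 0.38, 0.48, 0.75; count ≥ 0.63 → 1.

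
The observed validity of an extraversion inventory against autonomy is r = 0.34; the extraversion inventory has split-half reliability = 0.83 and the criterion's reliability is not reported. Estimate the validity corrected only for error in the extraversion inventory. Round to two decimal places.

Single correction: r_c = r_obs / √r_xx = 0.34 / √0.83 = 0.34 / 0.9110 ≈ 0.37.

0.37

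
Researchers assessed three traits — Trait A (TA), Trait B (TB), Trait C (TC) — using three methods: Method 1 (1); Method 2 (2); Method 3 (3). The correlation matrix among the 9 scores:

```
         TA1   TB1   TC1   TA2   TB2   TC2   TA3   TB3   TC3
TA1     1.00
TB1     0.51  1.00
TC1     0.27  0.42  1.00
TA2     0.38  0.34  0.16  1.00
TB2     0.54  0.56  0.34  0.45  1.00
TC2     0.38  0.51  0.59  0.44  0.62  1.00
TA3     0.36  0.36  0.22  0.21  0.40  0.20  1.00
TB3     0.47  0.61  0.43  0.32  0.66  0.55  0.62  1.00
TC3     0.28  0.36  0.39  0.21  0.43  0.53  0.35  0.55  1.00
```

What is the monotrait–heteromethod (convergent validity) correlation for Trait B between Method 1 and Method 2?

Same trait (TB), different methods: r(TB1, TB2) = 0.56.

0.56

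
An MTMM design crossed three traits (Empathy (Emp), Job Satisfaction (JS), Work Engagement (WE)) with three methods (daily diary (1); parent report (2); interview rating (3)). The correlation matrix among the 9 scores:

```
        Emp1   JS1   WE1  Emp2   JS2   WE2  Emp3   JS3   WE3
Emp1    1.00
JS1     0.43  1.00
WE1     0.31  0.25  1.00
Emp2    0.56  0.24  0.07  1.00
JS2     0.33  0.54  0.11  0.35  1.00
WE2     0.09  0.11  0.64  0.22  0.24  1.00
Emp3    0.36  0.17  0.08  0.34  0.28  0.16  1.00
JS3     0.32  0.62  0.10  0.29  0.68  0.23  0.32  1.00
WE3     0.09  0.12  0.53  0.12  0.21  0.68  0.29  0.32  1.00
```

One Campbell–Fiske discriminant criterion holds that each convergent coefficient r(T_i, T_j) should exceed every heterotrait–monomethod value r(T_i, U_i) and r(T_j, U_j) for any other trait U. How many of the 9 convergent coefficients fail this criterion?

Convergent coefficients and their comparison sets:
Emp (methods 1·2): 0.56 vs {0.43, 0.35, 0.31, 0.22} → pass.
Emp (methods 1·3): 0.36 vs {0.43, 0.32, 0.31, 0.29} → fail.
Emp (methods 2·3): 0.34 vs {0.35, 0.32, 0.22, 0.29} → fail.
JS (methods 1·2): 0.54 vs {0.43, 0.35, 0.25, 0.24} → pass.
JS (methods 1·3): 0.62 vs {0.43, 0.32, 0.25, 0.32} → pass.
JS (methods 2·3): 0.68 vs {0.35, 0.32, 0.24, 0.32} → pass.
WE (methods 1·2): 0.64 vs {0.31, 0.22, 0.25, 0.24} → pass.
WE (methods 1·3): 0.53 vs {0.31, 0.29, 0.25, 0.32} → pass.
WE (methods 2·3): 0.68 vs {0.22, 0.29, 0.24, 0.32} → pass.
2 of 9 fail.

2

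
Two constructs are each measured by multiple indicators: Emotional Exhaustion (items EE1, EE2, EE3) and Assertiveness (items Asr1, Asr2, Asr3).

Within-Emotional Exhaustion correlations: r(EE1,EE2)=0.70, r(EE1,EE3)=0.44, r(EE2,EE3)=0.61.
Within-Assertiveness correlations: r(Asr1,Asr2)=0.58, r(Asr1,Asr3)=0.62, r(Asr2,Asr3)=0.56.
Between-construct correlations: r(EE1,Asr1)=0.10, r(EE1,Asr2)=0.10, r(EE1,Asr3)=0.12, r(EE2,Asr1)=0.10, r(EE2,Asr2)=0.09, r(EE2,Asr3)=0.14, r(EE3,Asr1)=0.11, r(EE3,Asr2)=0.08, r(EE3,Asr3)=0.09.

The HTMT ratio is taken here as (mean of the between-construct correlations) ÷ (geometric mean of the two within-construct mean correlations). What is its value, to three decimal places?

0.177

Between-construct mean = 0.93/9 = 0.1033.
Mean within-EE = 1.75/3 = 0.5833; mean within-Asr = 1.76/3 = 0.5867.
Geometric mean = √(0.5833 × 0.5867) = 0.5850.
HTMT = 0.1033 / 0.5850 = 0.177.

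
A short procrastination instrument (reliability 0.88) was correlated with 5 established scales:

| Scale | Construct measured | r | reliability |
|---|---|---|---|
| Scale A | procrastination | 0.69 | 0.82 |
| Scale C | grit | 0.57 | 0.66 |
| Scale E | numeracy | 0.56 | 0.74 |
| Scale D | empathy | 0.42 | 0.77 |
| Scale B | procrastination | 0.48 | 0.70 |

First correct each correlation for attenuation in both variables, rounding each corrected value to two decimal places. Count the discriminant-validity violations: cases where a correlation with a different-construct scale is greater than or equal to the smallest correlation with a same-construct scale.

Disattenuated r (r / √(r_scale · r_new)):
  Scale A (conv): 0.69 / √(0.82·0.88) = 0.81
  Scale C (disc): 0.57 / √(0.66·0.88) = 0.75
  Scale E (disc): 0.56 / √(0.74·0.88) = 0.69
  Scale D (disc): 0.42 / √(0.77·0.88) = 0.51
  Scale B (conv): 0.48 / √(0.70·0.88) = 0.61
Smallest convergent = 0.61. Discriminant values: 0.75, 0.69, 0.51; count ≥ 0.61 → 2.

2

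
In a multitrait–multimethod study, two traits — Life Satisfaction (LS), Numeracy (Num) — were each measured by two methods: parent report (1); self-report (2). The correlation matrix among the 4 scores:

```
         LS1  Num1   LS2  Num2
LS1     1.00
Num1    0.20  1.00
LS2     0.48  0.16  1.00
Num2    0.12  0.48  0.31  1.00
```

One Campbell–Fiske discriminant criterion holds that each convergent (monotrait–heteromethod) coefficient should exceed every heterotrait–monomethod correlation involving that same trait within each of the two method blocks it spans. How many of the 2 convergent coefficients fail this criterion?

Convergent coefficients and their comparison sets:
LS (methods 1·2): 0.48 vs {0.20, 0.31} → pass.
Num (methods 1·2): 0.48 vs {0.20, 0.31} → pass.
0 of 2 fail.

0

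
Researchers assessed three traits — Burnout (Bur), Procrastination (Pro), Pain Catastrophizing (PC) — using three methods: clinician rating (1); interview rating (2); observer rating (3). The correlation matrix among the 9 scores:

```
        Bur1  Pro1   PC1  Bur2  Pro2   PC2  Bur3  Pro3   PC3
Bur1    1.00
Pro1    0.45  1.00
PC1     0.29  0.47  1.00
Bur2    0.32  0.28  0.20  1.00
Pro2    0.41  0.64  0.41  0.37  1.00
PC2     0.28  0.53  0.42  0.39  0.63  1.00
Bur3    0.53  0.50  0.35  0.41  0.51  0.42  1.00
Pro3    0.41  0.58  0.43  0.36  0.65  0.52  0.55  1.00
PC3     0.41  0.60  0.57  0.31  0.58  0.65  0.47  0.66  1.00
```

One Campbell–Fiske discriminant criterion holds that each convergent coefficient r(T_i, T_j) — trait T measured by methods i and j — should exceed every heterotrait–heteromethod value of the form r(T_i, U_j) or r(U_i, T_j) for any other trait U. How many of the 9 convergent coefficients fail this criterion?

5

Convergent coefficients and their comparison sets:
Bur (methods 1·2): 0.32 vs {0.41, 0.28, 0.28, 0.20} → fail.
Bur (methods 1·3): 0.53 vs {0.41, 0.50, 0.41, 0.35} → pass.
Bur (methods 2·3): 0.41 vs {0.36, 0.51, 0.31, 0.42} → fail.
Pro (methods 1·2): 0.64 vs {0.28, 0.41, 0.53, 0.41} → pass.
Pro (methods 1·3): 0.58 vs {0.50, 0.41, 0.60, 0.43} → fail.
Pro (methods 2·3): 0.65 vs {0.51, 0.36, 0.58, 0.52} → pass.
PC (methods 1·2): 0.42 vs {0.20, 0.28, 0.41, 0.53} → fail.
PC (methods 1·3): 0.57 vs {0.35, 0.41, 0.43, 0.60} → fail.
PC (methods 2·3): 0.65 vs {0.42, 0.31, 0.52, 0.58} → pass.
5 of 9 fail.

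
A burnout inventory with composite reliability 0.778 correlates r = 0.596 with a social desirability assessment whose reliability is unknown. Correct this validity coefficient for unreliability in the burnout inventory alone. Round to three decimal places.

0.676

Single correction: r_c = r_obs / √r_xx = 0.596 / √0.778 = 0.596 / 0.8820 ≈ 0.676.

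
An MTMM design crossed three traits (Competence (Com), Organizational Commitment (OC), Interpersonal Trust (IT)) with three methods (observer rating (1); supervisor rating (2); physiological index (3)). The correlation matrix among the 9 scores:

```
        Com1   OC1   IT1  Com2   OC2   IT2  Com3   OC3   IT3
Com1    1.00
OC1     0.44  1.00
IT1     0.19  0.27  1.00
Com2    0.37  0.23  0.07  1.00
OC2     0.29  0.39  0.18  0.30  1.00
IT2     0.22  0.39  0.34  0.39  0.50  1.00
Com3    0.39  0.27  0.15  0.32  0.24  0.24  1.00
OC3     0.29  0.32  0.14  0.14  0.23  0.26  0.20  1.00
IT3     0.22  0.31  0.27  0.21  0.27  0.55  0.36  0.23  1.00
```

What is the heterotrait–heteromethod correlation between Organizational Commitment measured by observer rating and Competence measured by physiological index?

0.27

Different traits and methods: r(OC1, Com3) = 0.27.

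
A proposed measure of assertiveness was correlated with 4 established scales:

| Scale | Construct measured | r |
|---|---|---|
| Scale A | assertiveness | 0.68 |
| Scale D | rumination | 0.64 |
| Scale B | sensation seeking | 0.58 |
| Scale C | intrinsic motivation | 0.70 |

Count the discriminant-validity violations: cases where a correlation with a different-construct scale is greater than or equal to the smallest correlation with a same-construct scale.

Convergent (same construct = assertiveness): Scale A.
Smallest convergent = 0.68. Discriminant values: 0.64, 0.58, 0.70; count ≥ 0.68 → 1.

1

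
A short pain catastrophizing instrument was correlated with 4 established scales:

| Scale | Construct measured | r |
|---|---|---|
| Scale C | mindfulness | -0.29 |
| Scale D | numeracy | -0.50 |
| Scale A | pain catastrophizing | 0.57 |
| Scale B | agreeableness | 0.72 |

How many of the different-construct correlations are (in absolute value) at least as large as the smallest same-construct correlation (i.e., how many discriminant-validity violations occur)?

Convergent (same construct = pain catastrophizing): Scale A.
Smallest convergent = 0.57. Discriminant |r|: 0.29, 0.50, 0.72; count ≥ 0.57 → 1.

1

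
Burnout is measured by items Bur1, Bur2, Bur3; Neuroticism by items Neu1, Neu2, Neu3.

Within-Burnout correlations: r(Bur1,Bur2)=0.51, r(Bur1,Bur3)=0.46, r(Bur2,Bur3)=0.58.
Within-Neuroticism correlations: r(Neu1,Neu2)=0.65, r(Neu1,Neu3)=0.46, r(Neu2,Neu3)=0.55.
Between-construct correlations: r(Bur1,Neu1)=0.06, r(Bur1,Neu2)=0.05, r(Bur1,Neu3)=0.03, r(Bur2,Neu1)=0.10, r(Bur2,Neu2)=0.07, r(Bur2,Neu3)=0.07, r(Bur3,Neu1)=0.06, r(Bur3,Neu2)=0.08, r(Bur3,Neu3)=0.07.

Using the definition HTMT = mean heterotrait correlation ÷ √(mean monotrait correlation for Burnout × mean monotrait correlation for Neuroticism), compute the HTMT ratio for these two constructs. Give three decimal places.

Mean heterotrait r = 0.59/9 = 0.0656.
Mean within-Bur = 1.55/3 = 0.5167; mean within-Neu = 1.66/3 = 0.5533.
Geometric mean = √(0.5167 × 0.5533) = 0.5347.
HTMT = 0.0656 / 0.5347 = 0.123.

0.123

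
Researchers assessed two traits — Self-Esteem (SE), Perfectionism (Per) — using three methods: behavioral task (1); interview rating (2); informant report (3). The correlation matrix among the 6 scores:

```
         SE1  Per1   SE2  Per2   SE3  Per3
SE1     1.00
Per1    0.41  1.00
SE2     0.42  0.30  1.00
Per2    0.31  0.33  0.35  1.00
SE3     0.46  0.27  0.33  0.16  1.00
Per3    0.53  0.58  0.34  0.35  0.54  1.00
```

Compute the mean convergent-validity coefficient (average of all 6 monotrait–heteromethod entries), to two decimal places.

0.41

Convergent values: 0.42, 0.46, 0.33, 0.33, 0.58, 0.35; mean = 2.47/6 = 0.41.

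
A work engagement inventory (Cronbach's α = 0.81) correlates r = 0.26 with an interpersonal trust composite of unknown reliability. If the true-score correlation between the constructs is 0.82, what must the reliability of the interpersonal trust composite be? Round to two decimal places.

0.12

r_true = r_obs / √(r_xx · r_yy) ⇒ 0.82 = 0.26 / √(0.81 · r_yy).
√(0.81 · r_yy) = 0.26 / 0.82 = 0.3171; 0.81 · r_yy = 0.1006; r_yy = 0.1006 / 0.81 ≈ 0.12.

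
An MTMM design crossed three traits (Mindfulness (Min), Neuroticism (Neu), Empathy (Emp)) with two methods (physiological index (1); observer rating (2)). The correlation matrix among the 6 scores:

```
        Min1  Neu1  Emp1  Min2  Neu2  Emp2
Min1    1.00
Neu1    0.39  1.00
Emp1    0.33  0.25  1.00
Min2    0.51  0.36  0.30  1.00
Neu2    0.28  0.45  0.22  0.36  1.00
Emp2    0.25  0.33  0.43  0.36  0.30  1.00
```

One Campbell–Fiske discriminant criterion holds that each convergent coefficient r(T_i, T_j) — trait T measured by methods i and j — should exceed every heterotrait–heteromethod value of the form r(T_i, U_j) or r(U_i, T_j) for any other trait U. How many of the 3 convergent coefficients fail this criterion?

Each convergent coefficient versus the relevant comparison correlations:
Min (methods 1·2): 0.51 vs {0.28, 0.36, 0.25, 0.30} → pass.
Neu (methods 1·2): 0.45 vs {0.36, 0.28, 0.33, 0.22} → pass.
Emp (methods 1·2): 0.43 vs {0.30, 0.25, 0.22, 0.33} → pass.
0 of 3 fail.

0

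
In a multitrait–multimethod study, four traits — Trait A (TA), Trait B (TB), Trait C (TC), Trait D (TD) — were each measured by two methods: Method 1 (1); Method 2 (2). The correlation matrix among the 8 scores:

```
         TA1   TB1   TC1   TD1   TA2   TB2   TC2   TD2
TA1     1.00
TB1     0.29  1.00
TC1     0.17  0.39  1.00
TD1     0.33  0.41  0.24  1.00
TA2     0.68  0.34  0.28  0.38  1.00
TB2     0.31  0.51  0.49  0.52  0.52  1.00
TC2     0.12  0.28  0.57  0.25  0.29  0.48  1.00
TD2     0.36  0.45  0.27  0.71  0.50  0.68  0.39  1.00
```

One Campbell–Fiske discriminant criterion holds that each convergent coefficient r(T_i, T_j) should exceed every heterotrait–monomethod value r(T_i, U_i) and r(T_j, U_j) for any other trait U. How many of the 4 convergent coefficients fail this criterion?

Checking each validity diagonal entry against its comparison values:
TA (methods 1·2): 0.68 vs {0.29, 0.52, 0.17, 0.29, 0.33, 0.50} → pass.
TB (methods 1·2): 0.51 vs {0.29, 0.52, 0.39, 0.48, 0.41, 0.68} → fail.
TC (methods 1·2): 0.57 vs {0.17, 0.29, 0.39, 0.48, 0.24, 0.39} → pass.
TD (methods 1·2): 0.71 vs {0.33, 0.50, 0.41, 0.68, 0.24, 0.39} → pass.
1 of 4 fail.

1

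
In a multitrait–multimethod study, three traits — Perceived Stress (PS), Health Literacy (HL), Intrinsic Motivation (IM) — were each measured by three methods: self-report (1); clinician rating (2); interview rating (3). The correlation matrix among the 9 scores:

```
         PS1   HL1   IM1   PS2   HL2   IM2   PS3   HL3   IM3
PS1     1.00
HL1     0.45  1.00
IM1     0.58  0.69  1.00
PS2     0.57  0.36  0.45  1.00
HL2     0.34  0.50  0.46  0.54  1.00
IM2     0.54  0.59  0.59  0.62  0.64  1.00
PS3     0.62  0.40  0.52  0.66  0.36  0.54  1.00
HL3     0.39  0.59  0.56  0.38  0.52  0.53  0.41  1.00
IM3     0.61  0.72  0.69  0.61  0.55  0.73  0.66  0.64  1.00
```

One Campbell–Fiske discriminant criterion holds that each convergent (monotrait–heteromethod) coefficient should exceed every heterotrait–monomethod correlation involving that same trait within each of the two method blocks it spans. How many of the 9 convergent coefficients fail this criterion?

Convergent coefficients and their comparison sets:
PS (methods 1·2): 0.57 vs {0.45, 0.54, 0.58, 0.62} → fail.
PS (methods 1·3): 0.62 vs {0.45, 0.41, 0.58, 0.66} → fail.
PS (methods 2·3): 0.66 vs {0.54, 0.41, 0.62, 0.66} → fail.
HL (methods 1·2): 0.50 vs {0.45, 0.54, 0.69, 0.64} → fail.
HL (methods 1·3): 0.59 vs {0.45, 0.41, 0.69, 0.64} → fail.
HL (methods 2·3): 0.52 vs {0.54, 0.41, 0.64, 0.64} → fail.
IM (methods 1·2): 0.59 vs {0.58, 0.62, 0.69, 0.64} → fail.
IM (methods 1·3): 0.69 vs {0.58, 0.66, 0.69, 0.64} → fail.
IM (methods 2·3): 0.73 vs {0.62, 0.66, 0.64, 0.64} → pass.
8 of 9 fail.

8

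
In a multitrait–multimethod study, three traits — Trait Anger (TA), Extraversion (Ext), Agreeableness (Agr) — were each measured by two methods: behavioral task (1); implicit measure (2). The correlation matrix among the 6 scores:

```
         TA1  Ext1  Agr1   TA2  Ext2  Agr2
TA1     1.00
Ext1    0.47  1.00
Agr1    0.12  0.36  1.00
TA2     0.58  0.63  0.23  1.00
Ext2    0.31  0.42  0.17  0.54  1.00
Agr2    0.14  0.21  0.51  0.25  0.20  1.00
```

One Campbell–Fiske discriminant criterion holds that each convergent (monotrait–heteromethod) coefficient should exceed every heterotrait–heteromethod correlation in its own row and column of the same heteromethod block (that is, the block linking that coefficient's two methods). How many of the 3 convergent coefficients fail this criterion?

2

Each convergent coefficient versus the relevant comparison correlations:
TA (methods 1·2): 0.58 vs {0.31, 0.63, 0.14, 0.23} → fail.
Ext (methods 1·2): 0.42 vs {0.63, 0.31, 0.21, 0.17} → fail.
Agr (methods 1·2): 0.51 vs {0.23, 0.14, 0.17, 0.21} → pass.
2 of 3 fail.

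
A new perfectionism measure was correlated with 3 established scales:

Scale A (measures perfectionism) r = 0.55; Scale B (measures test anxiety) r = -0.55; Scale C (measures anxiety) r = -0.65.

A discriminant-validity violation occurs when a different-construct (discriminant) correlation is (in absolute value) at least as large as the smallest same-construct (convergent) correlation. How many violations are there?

2

Convergent (same construct = perfectionism): Scale A.
Smallest convergent = 0.55. Discriminant |r|: 0.55, 0.65; count ≥ 0.55 → 2.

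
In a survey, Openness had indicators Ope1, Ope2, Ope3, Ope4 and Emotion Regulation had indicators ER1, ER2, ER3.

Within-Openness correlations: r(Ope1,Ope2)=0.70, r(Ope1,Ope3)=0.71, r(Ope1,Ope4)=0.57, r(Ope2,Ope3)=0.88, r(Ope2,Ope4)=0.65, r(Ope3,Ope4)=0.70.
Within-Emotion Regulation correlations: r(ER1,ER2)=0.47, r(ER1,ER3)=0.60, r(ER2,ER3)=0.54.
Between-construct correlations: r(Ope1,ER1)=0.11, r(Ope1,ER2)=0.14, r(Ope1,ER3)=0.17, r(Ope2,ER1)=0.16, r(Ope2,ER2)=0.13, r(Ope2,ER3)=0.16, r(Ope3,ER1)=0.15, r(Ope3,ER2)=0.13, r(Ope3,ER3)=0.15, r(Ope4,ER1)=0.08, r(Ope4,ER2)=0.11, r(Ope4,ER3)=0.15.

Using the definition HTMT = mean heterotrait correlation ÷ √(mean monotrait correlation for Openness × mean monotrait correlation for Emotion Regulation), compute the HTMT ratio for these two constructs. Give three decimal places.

0.223

Mean heterotrait r = 1.64/12 = 0.1367.
Mean within-Ope = 4.21/6 = 0.7017; mean within-ER = 1.61/3 = 0.5367.
Geometric mean = √(0.7017 × 0.5367) = 0.6137.
HTMT = 0.1367 / 0.6137 = 0.223.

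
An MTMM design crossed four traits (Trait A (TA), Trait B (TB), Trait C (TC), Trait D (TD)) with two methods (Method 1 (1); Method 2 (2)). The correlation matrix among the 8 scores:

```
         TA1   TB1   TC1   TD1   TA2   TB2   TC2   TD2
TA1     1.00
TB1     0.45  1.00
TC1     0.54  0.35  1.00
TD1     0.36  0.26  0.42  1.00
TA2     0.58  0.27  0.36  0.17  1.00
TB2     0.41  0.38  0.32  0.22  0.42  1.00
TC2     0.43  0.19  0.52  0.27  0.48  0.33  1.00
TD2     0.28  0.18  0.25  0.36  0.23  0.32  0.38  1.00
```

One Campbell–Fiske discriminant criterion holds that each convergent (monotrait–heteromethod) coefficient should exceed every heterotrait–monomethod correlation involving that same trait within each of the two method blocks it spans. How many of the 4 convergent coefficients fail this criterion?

Each convergent coefficient versus the relevant comparison correlations:
TA (methods 1·2): 0.58 vs {0.45, 0.42, 0.54, 0.48, 0.36, 0.23} → pass.
TB (methods 1·2): 0.38 vs {0.45, 0.42, 0.35, 0.33, 0.26, 0.32} → fail.
TC (methods 1·2): 0.52 vs {0.54, 0.48, 0.35, 0.33, 0.42, 0.38} → fail.
TD (methods 1·2): 0.36 vs {0.36, 0.23, 0.26, 0.32, 0.42, 0.38} → fail.
3 of 4 fail.

3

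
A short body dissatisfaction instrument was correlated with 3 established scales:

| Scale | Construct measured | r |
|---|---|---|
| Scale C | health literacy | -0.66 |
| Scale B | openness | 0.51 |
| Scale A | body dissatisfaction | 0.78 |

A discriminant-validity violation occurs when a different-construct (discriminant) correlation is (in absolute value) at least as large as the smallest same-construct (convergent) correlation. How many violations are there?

Convergent (same construct = body dissatisfaction): Scale A.
Smallest convergent = 0.78. Discriminant |r|: 0.66, 0.51; count ≥ 0.78 → 0.

0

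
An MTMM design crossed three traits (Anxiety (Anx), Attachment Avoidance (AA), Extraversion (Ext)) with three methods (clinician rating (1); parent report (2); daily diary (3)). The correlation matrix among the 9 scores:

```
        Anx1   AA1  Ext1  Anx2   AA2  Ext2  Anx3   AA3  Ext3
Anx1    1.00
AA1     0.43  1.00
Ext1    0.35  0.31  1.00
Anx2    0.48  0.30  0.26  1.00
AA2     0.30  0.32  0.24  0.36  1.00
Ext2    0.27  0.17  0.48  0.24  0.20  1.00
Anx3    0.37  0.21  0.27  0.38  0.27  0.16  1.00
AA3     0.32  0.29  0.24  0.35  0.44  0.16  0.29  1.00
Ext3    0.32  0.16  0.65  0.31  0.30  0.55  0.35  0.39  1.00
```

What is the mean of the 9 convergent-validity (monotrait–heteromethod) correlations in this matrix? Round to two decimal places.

Convergent values: 0.48, 0.37, 0.38, 0.32, 0.29, 0.44, 0.48, 0.65, 0.55; mean = 3.96/9 = 0.44.

0.44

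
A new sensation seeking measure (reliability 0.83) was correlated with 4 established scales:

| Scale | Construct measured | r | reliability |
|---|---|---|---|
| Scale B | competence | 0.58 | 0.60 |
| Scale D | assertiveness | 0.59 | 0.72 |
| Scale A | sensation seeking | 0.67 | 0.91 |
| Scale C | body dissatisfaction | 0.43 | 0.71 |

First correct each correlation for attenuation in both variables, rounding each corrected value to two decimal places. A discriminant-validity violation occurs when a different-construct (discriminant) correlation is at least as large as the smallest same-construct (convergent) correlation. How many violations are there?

1

Disattenuated r (r / √(r_scale · r_new)):
  Scale B (disc): 0.58 / √(0.60·0.83) = 0.82
  Scale D (disc): 0.59 / √(0.72·0.83) = 0.76
  Scale A (conv): 0.67 / √(0.91·0.83) = 0.77
  Scale C (disc): 0.43 / √(0.71·0.83) = 0.56
Smallest convergent = 0.77. Discriminant values: 0.82, 0.76, 0.56; count ≥ 0.77 → 1.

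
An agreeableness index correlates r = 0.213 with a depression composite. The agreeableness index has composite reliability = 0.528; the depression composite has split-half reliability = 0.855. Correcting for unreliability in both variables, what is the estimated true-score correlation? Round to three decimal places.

r_true = r_obs / √(r_xx · r_yy) = 0.213 / √(0.528 × 0.855) = 0.213 / √0.451440 = 0.213 / 0.6719 ≈ 0.317.

0.317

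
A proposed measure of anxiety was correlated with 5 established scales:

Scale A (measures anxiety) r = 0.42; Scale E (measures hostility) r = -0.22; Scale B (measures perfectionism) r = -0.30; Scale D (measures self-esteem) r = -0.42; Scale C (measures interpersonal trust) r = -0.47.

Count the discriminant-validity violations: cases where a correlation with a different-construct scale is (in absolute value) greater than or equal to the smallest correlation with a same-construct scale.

Convergent (same construct = anxiety): Scale A.
Smallest convergent = 0.42. Discriminant |r|: 0.22, 0.30, 0.42, 0.47; count ≥ 0.42 → 2.

2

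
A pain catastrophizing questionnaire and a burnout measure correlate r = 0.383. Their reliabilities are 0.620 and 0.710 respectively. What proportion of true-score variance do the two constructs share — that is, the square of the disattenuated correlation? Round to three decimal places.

0.333

Disattenuated r = 0.383 / √(0.620 × 0.710) = 0.383 / 0.6635 = 0.5772.
Shared true-score variance = 0.5772² = 0.3332 ≈ 0.333.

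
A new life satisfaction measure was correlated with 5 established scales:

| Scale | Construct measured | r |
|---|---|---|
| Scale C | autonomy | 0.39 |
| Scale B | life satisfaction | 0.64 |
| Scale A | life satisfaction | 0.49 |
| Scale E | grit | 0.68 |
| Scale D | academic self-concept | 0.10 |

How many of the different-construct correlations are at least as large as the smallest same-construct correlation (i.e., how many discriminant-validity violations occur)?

Convergent (same construct = life satisfaction): Scale B, Scale A.
Smallest convergent = 0.49. Discriminant values: 0.39, 0.68, 0.10; count ≥ 0.49 → 1.

1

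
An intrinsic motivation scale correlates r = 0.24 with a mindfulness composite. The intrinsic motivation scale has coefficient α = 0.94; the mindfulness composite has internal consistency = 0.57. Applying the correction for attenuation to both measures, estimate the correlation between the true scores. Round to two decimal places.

0.33

r_true = r_obs / √(r_xx · r_yy) = 0.24 / √(0.94 × 0.57) = 0.24 / √0.5358 = 0.24 / 0.7320 ≈ 0.33.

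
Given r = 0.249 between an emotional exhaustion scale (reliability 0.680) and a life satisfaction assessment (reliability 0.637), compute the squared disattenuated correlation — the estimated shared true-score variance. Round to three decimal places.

Disattenuated r = 0.249 / √(0.680 × 0.637) = 0.249 / 0.6581 = 0.3784.
Shared true-score variance = 0.3784² = 0.1432 ≈ 0.143.

0.143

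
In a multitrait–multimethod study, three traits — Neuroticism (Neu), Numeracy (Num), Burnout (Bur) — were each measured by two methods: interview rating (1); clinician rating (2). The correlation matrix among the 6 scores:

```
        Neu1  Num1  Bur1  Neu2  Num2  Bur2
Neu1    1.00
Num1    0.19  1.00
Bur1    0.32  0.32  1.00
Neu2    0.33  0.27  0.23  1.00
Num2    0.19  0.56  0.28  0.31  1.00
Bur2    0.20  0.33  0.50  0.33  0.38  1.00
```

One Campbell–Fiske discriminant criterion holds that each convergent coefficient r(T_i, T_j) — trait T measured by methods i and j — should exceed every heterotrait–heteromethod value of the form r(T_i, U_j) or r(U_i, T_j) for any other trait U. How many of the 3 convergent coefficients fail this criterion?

Convergent coefficients and their comparison sets:
Neu (methods 1·2): 0.33 vs {0.19, 0.27, 0.20, 0.23} → pass.
Num (methods 1·2): 0.56 vs {0.27, 0.19, 0.33, 0.28} → pass.
Bur (methods 1·2): 0.50 vs {0.23, 0.20, 0.28, 0.33} → pass.
0 of 3 fail.

0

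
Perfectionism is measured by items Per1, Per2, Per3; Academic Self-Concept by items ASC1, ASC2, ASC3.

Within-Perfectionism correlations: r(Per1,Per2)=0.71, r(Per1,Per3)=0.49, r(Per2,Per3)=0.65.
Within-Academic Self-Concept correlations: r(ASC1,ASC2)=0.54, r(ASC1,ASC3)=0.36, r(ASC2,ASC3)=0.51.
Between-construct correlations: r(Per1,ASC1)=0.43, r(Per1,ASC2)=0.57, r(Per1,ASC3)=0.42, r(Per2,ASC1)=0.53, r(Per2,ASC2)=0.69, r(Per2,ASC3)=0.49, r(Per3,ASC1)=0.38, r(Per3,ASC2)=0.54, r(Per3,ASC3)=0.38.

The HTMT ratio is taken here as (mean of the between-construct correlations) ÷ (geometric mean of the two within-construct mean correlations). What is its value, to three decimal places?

Mean between = 4.43/9 = 0.4922.
Mean within-Per = 1.85/3 = 0.6167; mean within-ASC = 1.41/3 = 0.4700.
Geometric mean = √(0.6167 × 0.4700) = 0.5384.
HTMT = 0.4922 / 0.5384 = 0.914.

0.914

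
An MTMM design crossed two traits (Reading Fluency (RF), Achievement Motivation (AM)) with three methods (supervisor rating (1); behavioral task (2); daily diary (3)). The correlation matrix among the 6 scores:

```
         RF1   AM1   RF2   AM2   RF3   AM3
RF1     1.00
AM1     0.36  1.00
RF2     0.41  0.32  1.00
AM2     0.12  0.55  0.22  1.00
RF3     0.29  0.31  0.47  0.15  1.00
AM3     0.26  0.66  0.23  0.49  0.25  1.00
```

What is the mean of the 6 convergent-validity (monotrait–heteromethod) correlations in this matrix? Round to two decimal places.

Convergent values: 0.41, 0.29, 0.47, 0.55, 0.66, 0.49; mean = 2.87/6 = 0.48.

0.48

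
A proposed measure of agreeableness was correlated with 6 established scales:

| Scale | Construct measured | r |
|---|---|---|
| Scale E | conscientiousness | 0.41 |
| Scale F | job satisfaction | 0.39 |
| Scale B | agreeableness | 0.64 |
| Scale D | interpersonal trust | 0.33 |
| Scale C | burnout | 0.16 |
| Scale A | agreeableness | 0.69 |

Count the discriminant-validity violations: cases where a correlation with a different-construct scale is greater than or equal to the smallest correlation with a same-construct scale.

0

Convergent (same construct = agreeableness): Scale B, Scale A.
Smallest convergent = 0.64. Discriminant values: 0.41, 0.39, 0.33, 0.16; count ≥ 0.64 → 0.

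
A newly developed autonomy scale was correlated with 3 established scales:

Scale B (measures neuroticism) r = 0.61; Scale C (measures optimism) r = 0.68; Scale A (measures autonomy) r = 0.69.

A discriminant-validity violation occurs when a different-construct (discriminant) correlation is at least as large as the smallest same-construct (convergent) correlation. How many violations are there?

0

Convergent (same construct = autonomy): Scale A.
Smallest convergent = 0.69. Discriminant values: 0.61, 0.68; count ≥ 0.69 → 0.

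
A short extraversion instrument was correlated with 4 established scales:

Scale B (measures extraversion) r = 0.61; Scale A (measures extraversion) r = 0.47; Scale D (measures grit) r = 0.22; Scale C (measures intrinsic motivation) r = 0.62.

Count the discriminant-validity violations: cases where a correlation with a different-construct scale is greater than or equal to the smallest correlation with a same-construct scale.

1

Convergent (same construct = extraversion): Scale B, Scale A.
Smallest convergent = 0.47. Discriminant values: 0.22, 0.62; count ≥ 0.47 → 1.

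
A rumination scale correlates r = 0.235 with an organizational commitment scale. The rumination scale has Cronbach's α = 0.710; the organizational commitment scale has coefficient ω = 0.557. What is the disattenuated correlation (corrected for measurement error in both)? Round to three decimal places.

r_true = r_obs / √(r_xx · r_yy) = 0.235 / √(0.710 × 0.557) = 0.235 / √0.395470 = 0.235 / 0.6289 ≈ 0.374.

0.374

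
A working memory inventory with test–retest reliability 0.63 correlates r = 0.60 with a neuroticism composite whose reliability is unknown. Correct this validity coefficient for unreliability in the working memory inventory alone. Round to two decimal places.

Single correction: r_c = r_obs / √r_xx = 0.60 / √0.63 = 0.60 / 0.7937 ≈ 0.76.

0.76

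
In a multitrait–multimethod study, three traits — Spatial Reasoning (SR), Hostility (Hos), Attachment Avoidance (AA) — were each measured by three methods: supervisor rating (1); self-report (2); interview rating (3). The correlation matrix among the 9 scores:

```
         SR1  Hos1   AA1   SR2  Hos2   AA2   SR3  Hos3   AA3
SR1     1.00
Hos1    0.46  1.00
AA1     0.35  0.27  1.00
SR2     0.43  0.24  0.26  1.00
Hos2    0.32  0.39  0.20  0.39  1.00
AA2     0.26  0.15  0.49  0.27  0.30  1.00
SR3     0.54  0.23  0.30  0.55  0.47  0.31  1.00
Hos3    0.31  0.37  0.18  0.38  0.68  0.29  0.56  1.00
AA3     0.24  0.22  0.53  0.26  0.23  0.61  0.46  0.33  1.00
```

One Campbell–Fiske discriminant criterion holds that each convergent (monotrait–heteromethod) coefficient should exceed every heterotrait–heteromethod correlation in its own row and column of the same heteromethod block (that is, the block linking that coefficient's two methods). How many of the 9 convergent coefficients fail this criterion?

Each convergent coefficient versus the relevant comparison correlations:
SR (methods 1·2): 0.43 vs {0.32, 0.24, 0.26, 0.26} → pass.
SR (methods 1·3): 0.54 vs {0.31, 0.23, 0.24, 0.30} → pass.
SR (methods 2·3): 0.55 vs {0.38, 0.47, 0.26, 0.31} → pass.
Hos (methods 1·2): 0.39 vs {0.24, 0.32, 0.15, 0.20} → pass.
Hos (methods 1·3): 0.37 vs {0.23, 0.31, 0.22, 0.18} → pass.
Hos (methods 2·3): 0.68 vs {0.47, 0.38, 0.23, 0.29} → pass.
AA (methods 1·2): 0.49 vs {0.26, 0.26, 0.20, 0.15} → pass.
AA (methods 1·3): 0.53 vs {0.30, 0.24, 0.18, 0.22} → pass.
AA (methods 2·3): 0.61 vs {0.31, 0.26, 0.29, 0.23} → pass.
0 of 9 fail.

0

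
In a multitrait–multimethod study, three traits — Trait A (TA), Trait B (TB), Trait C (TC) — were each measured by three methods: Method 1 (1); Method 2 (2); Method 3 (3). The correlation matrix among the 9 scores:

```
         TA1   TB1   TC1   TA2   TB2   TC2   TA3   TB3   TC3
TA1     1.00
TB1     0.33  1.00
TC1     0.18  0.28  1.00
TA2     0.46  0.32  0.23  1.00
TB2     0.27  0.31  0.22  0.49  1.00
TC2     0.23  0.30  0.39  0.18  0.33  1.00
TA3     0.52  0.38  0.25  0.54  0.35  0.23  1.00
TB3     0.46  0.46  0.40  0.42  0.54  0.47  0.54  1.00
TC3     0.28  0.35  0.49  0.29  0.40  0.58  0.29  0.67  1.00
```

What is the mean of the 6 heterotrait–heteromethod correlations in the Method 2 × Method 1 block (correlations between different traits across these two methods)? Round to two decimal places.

HTHM values (method 2 × method 1): 0.32, 0.23, 0.27, 0.22, 0.23, 0.30; mean = 1.57/6 = 0.26.

0.26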